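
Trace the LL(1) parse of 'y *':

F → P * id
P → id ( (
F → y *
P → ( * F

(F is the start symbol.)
LL(1) parsing maintains a stack (initially the start symbol over $) and the input. At each step: if the stack top is a terminal, match it against the current input token; if it is a non-terminal N, replace it with the RHS of M[N, lookahead] (the unique production whose predict set contains the lookahead).

Stack is shown with the top on the left.

Stack  Input  Action
--------------------
F $    y * $  output F → y *
y * $  y * $  match 'y'
* $    * $    match '*'
$      $      accept

The string is accepted.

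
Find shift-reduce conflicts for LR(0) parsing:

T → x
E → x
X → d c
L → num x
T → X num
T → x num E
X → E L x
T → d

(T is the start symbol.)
Augment with T' → T and build the canonical LR(0) collection (I0 = CLOSURE({[T' → . T]}), then GOTO on every symbol after a dot until no new states appear). It has 15 states:
  I0: { [E → . x], [T → . X num], [T → . d], [T → . x num E], [T → . x], [T' → . T], [X → . E L x], [X → . d c] }  — shift
  I1: { [L → . num x], [X → E . L x] }  — shift
  I2: { [T' → T .] }  — accept
  I3: { [T → X . num] }  — shift
  I4: { [T → d .], [X → d . c] }  — shift, reduce
  I5: { [E → x .], [T → x . num E], [T → x .] }  — shift, 2 reduces
  I6: { [E → . x], [T → x num . E] }  — shift
  I7: { [T → x num E .] }  — reduce
  I8: { [E → x .] }  — reduce
  I9: { [X → d c .] }  — reduce
  I10: { [T → X num .] }  — reduce
  I11: { [X → E L . x] }  — shift
  I12: { [L → num . x] }  — shift
  I13: { [L → num x .] }  — reduce
  I14: { [X → E L x .] }  — reduce

I4 contains reduce item [T → d .] and shift item [X → d . c] — shift-reduce conflict.
I5 contains reduce items [E → x .], [T → x .] and shift item [T → x . num E] — shift-reduce conflict.

Answer: Yes — I4: [T → d .] vs [X → d . c]; I5: [E → x .] vs [T → x . num E]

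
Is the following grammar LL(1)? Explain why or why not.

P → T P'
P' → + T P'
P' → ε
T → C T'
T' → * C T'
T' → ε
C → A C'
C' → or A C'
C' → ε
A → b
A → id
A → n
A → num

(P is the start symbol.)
A grammar is LL(1) if for each non-terminal N with multiple productions, the predict sets of those productions are pairwise disjoint, where PREDICT(N → α) = (FIRST(α) \ {ε}) ∪ (FOLLOW(N) if α ⇒* ε).

Relevant sets:
  FOLLOW(P') = { $ }
  FOLLOW(T') = { $, '+' }
  FOLLOW(C') = { $, '*', '+' }

For P':
  PREDICT(P' → '+' T P') = { '+' }
  PREDICT(P' → ε) = { $ }
For T':
  PREDICT(T' → '*' C T') = { '*' }
  PREDICT(T' → ε) = { $, '+' }
For C':
  PREDICT(C' → or A C') = { 'or' }
  PREDICT(C' → ε) = { $, '*', '+' }
For A:
  PREDICT(A → b) = { 'b' }
  PREDICT(A → id) = { 'id' }
  PREDICT(A → n) = { 'n' }
  PREDICT(A → num) = { 'num' }
P, T, C have a single production, so nothing to check there.

All predict sets are disjoint. The grammar IS LL(1).

Answer: Yes, the grammar is LL(1).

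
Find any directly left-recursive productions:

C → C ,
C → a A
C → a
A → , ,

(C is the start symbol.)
Direct left recursion occurs when N → N α for some non-terminal N (the right-hand side begins with the left-hand side itself).

C → C ,: LEFT RECURSIVE (starts with C)
C → a A: starts with a
C → a: starts with a
A → , ,: starts with ','

The grammar has direct left recursion on: C.

Answer: Yes, C is left-recursive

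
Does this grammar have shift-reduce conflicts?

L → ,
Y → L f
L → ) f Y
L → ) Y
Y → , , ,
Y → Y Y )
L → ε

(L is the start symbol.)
Augment with L' → L and build the canonical LR(0) collection (I0 = CLOSURE({[L' → . L]}), then GOTO on every symbol after a dot until no new states appear). It has 14 states:
  I0: { [L → . ) Y], [L → . ) f Y], [L → . ,], [L → .], [L' → . L] }  — shift, reduce
  I1: { [L → ) . Y], [L → ) . f Y], [L → . ) Y], [L → . ) f Y], [L → . ,], [L → .], [Y → . , , ,], [Y → . L f], [Y → . Y Y )] }  — shift, reduce
  I2: { [L → , .] }  — reduce
  I3: { [L' → L .] }  — accept
  I4: { [L → , .], [Y → , . , ,] }  — shift, reduce
  I5: { [Y → L . f] }  — shift
  I6: { [L → ) Y .], [L → . ) Y], [L → . ) f Y], [L → . ,], [L → .], [Y → . , , ,], [Y → . L f], [Y → . Y Y )], [Y → Y . Y )] }  — shift, 2 reduces
  I7: { [L → ) f . Y], [L → . ) Y], [L → . ) f Y], [L → . ,], [L → .], [Y → . , , ,], [Y → . L f], [Y → . Y Y )] }  — shift, reduce
  I8: { [L → ) f Y .], [L → . ) Y], [L → . ) f Y], [L → . ,], [L → .], [Y → . , , ,], [Y → . L f], [Y → . Y Y )], [Y → Y . Y )] }  — shift, 2 reduces
  I9: { [L → . ) Y], [L → . ) f Y], [L → . ,], [L → .], [Y → . , , ,], [Y → . L f], [Y → . Y Y )], [Y → Y . Y )], [Y → Y Y . )] }  — shift, reduce
  I10: { [L → ) . Y], [L → ) . f Y], [L → . ) Y], [L → . ) f Y], [L → . ,], [L → .], [Y → . , , ,], [Y → . L f], [Y → . Y Y )], [Y → Y Y ) .] }  — shift, 2 reduces
  I11: { [Y → L f .] }  — reduce
  I12: { [Y → , , . ,] }  — shift
  I13: { [Y → , , , .] }  — reduce

I0 contains reduce item [L → .] and shift items [L → . ) Y], [L → . ) f Y], [L → . ,] — shift-reduce conflict.
I1 contains reduce item [L → .] and shift items [L → . ) Y], [L → . ) f Y], [L → ) . f Y], [L → . ,], [Y → . , , ,] — shift-reduce conflict.
I4 contains reduce item [L → , .] and shift item [Y → , . , ,] — shift-reduce conflict.
I6 contains reduce items [L → .], [L → ) Y .] and shift items [L → . ) Y], [L → . ) f Y], [L → . ,], [Y → . , , ,] — shift-reduce conflict.
I7 contains reduce item [L → .] and shift items [L → . ) Y], [L → . ) f Y], [L → . ,], [Y → . , , ,] — shift-reduce conflict.
I8 contains reduce items [L → .], [L → ) f Y .] and shift items [L → . ) Y], [L → . ) f Y], [L → . ,], [Y → . , , ,] — shift-reduce conflict.
I9 contains reduce item [L → .] and shift items [L → . ) Y], [L → . ) f Y], [L → . ,], [Y → . , , ,], [Y → Y Y . )] — shift-reduce conflict.
I10 contains reduce items [L → .], [Y → Y Y ) .] and shift items [L → . ) Y], [L → . ) f Y], [L → ) . f Y], [L → . ,], [Y → . , , ,] — shift-reduce conflict.

Answer: Yes — I0: [L → .] vs [L → . ) Y]; I1: [L → .] vs [L → . ) Y]; I4: [L → , .] vs [Y → , . , ,]; I6: [L → .] vs [L → . ) Y]; I7: [L → .] vs [L → . ) Y]; I8: [L → .] vs [L → . ) Y]; I9: [L → .] vs [L → . ) Y]; I10: [L → .] vs [L → . ) Y]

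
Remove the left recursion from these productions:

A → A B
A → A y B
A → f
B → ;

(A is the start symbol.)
A is directly left-recursive. The standard transformation for
  A → A α₁ | ... | A α_m | β₁ | ... | β_n
is
  A  → β₁ A' | ... | β_n A'
  A' → α₁ A' | ... | α_m A' | ε

A → f becomes A → f A'
A → A B becomes A' → B A'
A → A y B becomes A' → y B A'
Add A' → ε

Productions for other non-terminals are unchanged:
  B → ;

Resulting grammar:
A → f A'
A' → B A'
A' → y B A'
A' → ε
B → ;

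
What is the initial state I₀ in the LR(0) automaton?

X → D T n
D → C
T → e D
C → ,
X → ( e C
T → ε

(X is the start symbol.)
First, augment the grammar with X' → X
I₀ = CLOSURE({ [X' → . X] }):
  [X' → . X] has the dot before X: add [X → . D T n], [X → . ( e C]
  [X → . D T n] has the dot before D: add [D → . C]
  [D → . C] has the dot before C: add [C → . ,]
No further items can be added.

I₀ = { [C → . ,], [D → . C], [X → . ( e C], [X → . D T n], [X' → . X] }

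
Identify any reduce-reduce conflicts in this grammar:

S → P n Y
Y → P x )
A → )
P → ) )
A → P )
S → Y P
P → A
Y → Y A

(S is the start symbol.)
Augment with S' → S and build the canonical LR(0) collection (I0 = CLOSURE({[S' → . S]}), then GOTO on every symbol after a dot until no new states appear). It has 16 states:
  I0: { [A → . )], [A → . P )], [P → . ) )], [P → . A], [S → . P n Y], [S → . Y P], [S' → . S], [Y → . P x )], [Y → . Y A] }  — shift
  I1: { [A → ) .], [P → ) . )] }  — shift, reduce
  I2: { [P → A .] }  — reduce
  I3: { [A → P . )], [S → P . n Y], [Y → P . x )] }  — shift
  I4: { [S' → S .] }  — accept
  I5: { [A → . )], [A → . P )], [P → . ) )], [P → . A], [S → Y . P], [Y → Y . A] }  — shift
  I6: { [P → A .], [Y → Y A .] }  — 2 reduces
  I7: { [A → P . )], [S → Y P .] }  — shift, reduce
  I8: { [A → P ) .] }  — reduce
  I9: { [A → . )], [A → . P )], [P → . ) )], [P → . A], [S → P n . Y], [Y → . P x )], [Y → . Y A] }  — shift
  I10: { [Y → P x . )] }  — shift
  I11: { [Y → P x ) .] }  — reduce
  I12: { [A → P . )], [Y → P . x )] }  — shift
  I13: { [A → . )], [A → . P )], [P → . ) )], [P → . A], [S → P n Y .], [Y → Y . A] }  — shift, reduce
  I14: { [A → P . )] }  — shift
  I15: { [P → ) ) .] }  — reduce

I6 contains complete items [P → A .], [Y → Y A .] — reduce-reduce conflict.

Answer: Yes — I6: [P → A .] vs [Y → Y A .]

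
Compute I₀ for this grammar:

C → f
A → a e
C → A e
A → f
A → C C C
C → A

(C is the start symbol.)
{ [A → . C C C], [A → . a e], [A → . f], [C → . A e], [C → . A], [C → . f], [C' → . C] }

First, augment the grammar with C' → C
I₀ = CLOSURE({ [C' → . C] }):
  [C' → . C] has the dot before C: add [C → . f], [C → . A e], [C → . A]
  [C → . A e] has the dot before A: add [A → . a e], [A → . f], [A → . C C C]
No further items can be added.

I₀ = { [A → . C C C], [A → . a e], [A → . f], [C → . A e], [C → . A], [C → . f], [C' → . C] }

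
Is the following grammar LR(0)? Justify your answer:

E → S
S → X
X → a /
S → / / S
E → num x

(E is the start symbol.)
Yes, the grammar is LR(0)

A grammar is LR(0) if no state in the canonical LR(0) collection has:
  - both a shift item (dot before a terminal) and a complete item (shift-reduce conflict), or
  - two or more complete items (reduce-reduce conflict; the accept item [E' → E .] counts as a complete item here).

Augment with E' → E and build the canonical LR(0) collection (I0 = CLOSURE({[E' → . E]}), then GOTO on every symbol after a dot until no new states appear). It has 11 states:
  I0: { [E → . S], [E → . num x], [E' → . E], [S → . / / S], [S → . X], [X → . a /] }  — shift
  I1: { [S → / . / S] }  — shift
  I2: { [E' → E .] }  — accept
  I3: { [E → S .] }  — reduce
  I4: { [S → X .] }  — reduce
  I5: { [X → a . /] }  — shift
  I6: { [E → num . x] }  — shift
  I7: { [E → num x .] }  — reduce
  I8: { [X → a / .] }  — reduce
  I9: { [S → . / / S], [S → . X], [S → / / . S], [X → . a /] }  — shift
  I10: { [S → / / S .] }  — reduce

Every state is either a pure shift/goto state or contains exactly one complete item and nothing to shift — no conflicts. The grammar is LR(0).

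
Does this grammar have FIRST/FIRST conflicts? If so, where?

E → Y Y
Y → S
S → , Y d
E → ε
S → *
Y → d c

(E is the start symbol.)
No FIRST/FIRST conflicts.

FIRST sets of the non-terminals at (or reachable through a nullable prefix from) the front of some alternative:
  FIRST(Y) = { '*', ',', 'd' }
  FIRST(S) = { '*', ',' }

Productions for E:
  E → Y Y: FIRST = { '*', ',', 'd' }
  E → ε: FIRST = { ε }
Productions for Y:
  Y → S: FIRST = { '*', ',' }
  Y → d c: FIRST = { 'd' }
Productions for S:
  S → , Y d: FIRST = { ',' }
  S → *: FIRST = { '*' }

All alternatives of each non-terminal have pairwise disjoint FIRST sets.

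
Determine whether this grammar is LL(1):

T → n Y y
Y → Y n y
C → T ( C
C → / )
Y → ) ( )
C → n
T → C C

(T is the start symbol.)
No. Predict set conflict for T: { 'n' }

Relevant sets:
  FIRST(C) = { '/', 'n' }
  FIRST(Y) = { ')' }
  FIRST(T) = { '/', 'n' }

For T:
  PREDICT(T → n Y y) = { 'n' }
  PREDICT(T → C C) = { '/', 'n' }
For Y:
  PREDICT(Y → Y n y) = { ')' }
  PREDICT(Y → ')' '(' ')') = { ')' }
For C:
  PREDICT(C → T '(' C) = { '/', 'n' }
  PREDICT(C → '/' ')') = { '/' }
  PREDICT(C → n) = { 'n' }

Conflict found: Predict set conflict for T: { 'n' }
The grammar is NOT LL(1).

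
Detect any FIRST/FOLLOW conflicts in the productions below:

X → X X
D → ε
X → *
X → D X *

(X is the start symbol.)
A FIRST/FOLLOW conflict occurs when a non-terminal N has a nullable alternative N → β (β ⇒* ε) and another alternative N → α with FIRST(α) ∩ FOLLOW(N) ≠ ∅: on such a lookahead the parser cannot decide between expanding α and letting N vanish via β.

Nullable non-terminals: D.
D has a nullable alternative but only one production, so nothing to check.

X has no nullable alternative, so no FIRST/FOLLOW check is needed there.

No FIRST/FOLLOW conflicts found.

Answer: No FIRST/FOLLOW conflicts.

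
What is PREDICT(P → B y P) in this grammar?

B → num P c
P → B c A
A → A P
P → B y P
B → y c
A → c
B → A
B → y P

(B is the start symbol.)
{ 'c', 'num', 'y' }

PREDICT(P → B y P) = (FIRST(RHS) \ {ε}) ∪ (FOLLOW(P) if ε ∈ FIRST(RHS), i.e. RHS ⇒* ε)
FIRST(B) = { 'c', 'num', 'y' }
FIRST(B y P) = { 'c', 'num', 'y' }
ε ∉ FIRST(B y P), so FOLLOW(P) is not added.
PREDICT(P → B y P) = { 'c', 'num', 'y' }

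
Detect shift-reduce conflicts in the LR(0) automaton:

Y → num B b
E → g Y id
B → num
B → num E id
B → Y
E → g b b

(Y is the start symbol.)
A shift-reduce conflict occurs when an LR(0) state has both:
  - a complete (reduce) item [A → α .] (dot at the end), and
  - a shift item [B → β . c γ] (dot before a terminal).

Augment with Y' → Y and build the canonical LR(0) collection (I0 = CLOSURE({[Y' → . Y]}), then GOTO on every symbol after a dot until no new states appear). It has 14 states:
  I0: { [Y → . num B b], [Y' → . Y] }  — shift
  I1: { [Y' → Y .] }  — accept
  I2: { [B → . Y], [B → . num E id], [B → . num], [Y → . num B b], [Y → num . B b] }  — shift
  I3: { [Y → num B . b] }  — shift
  I4: { [B → Y .] }  — reduce
  I5: { [B → . Y], [B → . num E id], [B → . num], [B → num . E id], [B → num .], [E → . g Y id], [E → . g b b], [Y → . num B b], [Y → num . B b] }  — shift, reduce
  I6: { [B → num E . id] }  — shift
  I7: { [E → g . Y id], [E → g . b b], [Y → . num B b] }  — shift
  I8: { [E → g Y . id] }  — shift
  I9: { [E → g b . b] }  — shift
  I10: { [E → g b b .] }  — reduce
  I11: { [E → g Y id .] }  — reduce
  I12: { [B → num E id .] }  — reduce
  I13: { [Y → num B b .] }  — reduce

I5 contains reduce item [B → num .] and shift items [B → . num], [B → . num E id], [E → . g Y id], [E → . g b b], [Y → . num B b] — shift-reduce conflict.

Answer: Yes — I5: [B → num .] vs [B → . num]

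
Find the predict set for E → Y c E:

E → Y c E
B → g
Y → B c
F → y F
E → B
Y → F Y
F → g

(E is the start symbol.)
PREDICT(E → Y c E) = (FIRST(RHS) \ {ε}) ∪ (FOLLOW(E) if ε ∈ FIRST(RHS), i.e. RHS ⇒* ε)
FIRST(Y) = { 'g', 'y' }
FIRST(Y c E) = { 'g', 'y' }
ε ∉ FIRST(Y c E), so FOLLOW(E) is not added.
PREDICT(E → Y c E) = { 'g', 'y' }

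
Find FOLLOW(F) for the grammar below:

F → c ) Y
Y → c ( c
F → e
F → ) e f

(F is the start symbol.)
To compute FOLLOW(F), find every occurrence of F on a right-hand side N → α F β: add FIRST(β) \ {ε}, and if β is empty or nullable also add FOLLOW(N). Iterate to a fixed point.

F is the start symbol, so $ ∈ FOLLOW(F).
F does not occur on any right-hand side.

Taking the union: FOLLOW(F) = { $ }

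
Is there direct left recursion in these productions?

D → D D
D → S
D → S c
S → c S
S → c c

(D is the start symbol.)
D → D D: LEFT RECURSIVE (starts with D)
D → S: starts with S
D → S c: starts with S
S → c S: starts with c
S → c c: starts with c

The grammar has direct left recursion on: D.

Answer: Yes, D is left-recursive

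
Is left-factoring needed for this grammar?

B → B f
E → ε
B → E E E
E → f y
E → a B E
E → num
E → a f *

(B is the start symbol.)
Yes, E has productions with common prefix 'a'

Left-factoring is needed when two productions for the same non-terminal
share a common prefix on the right-hand side.

Productions for B:
  B → B f
  B → E E E
Productions for E:
  E → ε
  E → f y
  E → a B E
  E → num
  E → a f *

Found common prefix 'a' in productions for E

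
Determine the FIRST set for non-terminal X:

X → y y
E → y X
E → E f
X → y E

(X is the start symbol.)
{ 'y' }

From X → y y:
  - y is a terminal: add 'y' and stop
From X → y E:
  - y is a terminal: add 'y' and stop

Collecting: FIRST(X) = { 'y' }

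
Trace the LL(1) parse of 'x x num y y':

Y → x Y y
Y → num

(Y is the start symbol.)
LL(1) parsing maintains a stack (initially the start symbol over $) and the input. At each step: if the stack top is a terminal, match it against the current input token; if it is a non-terminal N, replace it with the RHS of M[N, lookahead] (the unique production whose predict set contains the lookahead).

Stack is shown with the top on the left.

Stack      Input          Action
--------------------------------
Y $        x x num y y $  output Y → x Y y
x Y y $    x x num y y $  match 'x'
Y y $      x num y y $    output Y → x Y y
x Y y y $  x num y y $    match 'x'
Y y y $    num y y $      output Y → num
num y y $  num y y $      match 'num'
y y $      y y $          match 'y'
y $        y $            match 'y'
$          $              accept

The string is accepted.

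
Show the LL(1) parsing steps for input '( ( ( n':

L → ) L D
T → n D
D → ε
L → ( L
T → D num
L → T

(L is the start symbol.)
LL(1) parsing maintains a stack (initially the start symbol over $) and the input. At each step: if the stack top is a terminal, match it against the current input token; if it is a non-terminal N, replace it with the RHS of M[N, lookahead] (the unique production whose predict set contains the lookahead).

Stack is shown with the top on the left.

Stack  Input      Action
------------------------
L $    ( ( ( n $  output L → ( L
( L $  ( ( ( n $  match '('
L $    ( ( n $    output L → ( L
( L $  ( ( n $    match '('
L $    ( n $      output L → ( L
( L $  ( n $      match '('
L $    n $        output L → T
T $    n $        output T → n D
n D $  n $        match 'n'
D $    $          output D → ε
$      $          accept

The string is accepted.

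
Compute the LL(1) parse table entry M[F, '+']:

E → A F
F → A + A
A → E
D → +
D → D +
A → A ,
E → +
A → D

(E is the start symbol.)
To find M[F, '+'], we find productions for F where '+' is in the predict set (PREDICT(N → α) = (FIRST(α) \ {ε}) ∪ (FOLLOW(N) if α ⇒* ε)).

Relevant sets:
  FIRST(A) = { '+' }

F → A + A: PREDICT = { '+' }
  '+' is in predict set, so this production goes in M[F, '+']

M[F, '+'] = F → A + A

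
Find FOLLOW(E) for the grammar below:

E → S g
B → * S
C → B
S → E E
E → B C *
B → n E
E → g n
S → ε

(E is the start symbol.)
To compute FOLLOW(E), find every occurrence of E on a right-hand side N → α E β: add FIRST(β) \ {ε}, and if β is empty or nullable also add FOLLOW(N). Iterate to a fixed point.

E is the start symbol, so $ ∈ FOLLOW(E).
In S → E E: E is followed by E, add FIRST(E) \ {ε} = { '*', 'g', 'n' }
In S → E E: E is at the end, add FOLLOW(S)
In B → n E: E is at the end, add FOLLOW(B)

The FOLLOW sets referred to above (computed the same way, to a fixed point):
  FOLLOW(S) = { '*', 'g', 'n' }
  FOLLOW(B) = { '*', 'n' }

Taking the union: FOLLOW(E) = { $, '*', 'g', 'n' }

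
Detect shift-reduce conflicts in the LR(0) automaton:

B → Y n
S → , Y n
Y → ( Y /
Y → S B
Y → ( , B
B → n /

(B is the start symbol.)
A shift-reduce conflict occurs when an LR(0) state has both:
  - a complete (reduce) item [A → α .] (dot at the end), and
  - a shift item [B → β . c γ] (dot before a terminal).

Augment with B' → B and build the canonical LR(0) collection (I0 = CLOSURE({[B' → . B]}), then GOTO on every symbol after a dot until no new states appear). It has 18 states:
  I0: { [B → . Y n], [B → . n /], [B' → . B], [S → . , Y n], [Y → . ( , B], [Y → . ( Y /], [Y → . S B] }  — shift
  I1: { [S → . , Y n], [Y → ( . , B], [Y → ( . Y /], [Y → . ( , B], [Y → . ( Y /], [Y → . S B] }  — shift
  I2: { [S → , . Y n], [S → . , Y n], [Y → . ( , B], [Y → . ( Y /], [Y → . S B] }  — shift
  I3: { [B' → B .] }  — accept
  I4: { [B → . Y n], [B → . n /], [S → . , Y n], [Y → . ( , B], [Y → . ( Y /], [Y → . S B], [Y → S . B] }  — shift
  I5: { [B → Y . n] }  — shift
  I6: { [B → n . /] }  — shift
  I7: { [B → n / .] }  — reduce
  I8: { [B → Y n .] }  — reduce
  I9: { [Y → S B .] }  — reduce
  I10: { [S → , Y . n] }  — shift
  I11: { [S → , Y n .] }  — reduce
  I12: { [B → . Y n], [B → . n /], [S → , . Y n], [S → . , Y n], [Y → ( , . B], [Y → . ( , B], [Y → . ( Y /], [Y → . S B] }  — shift
  I13: { [Y → ( Y . /] }  — shift
  I14: { [Y → ( Y / .] }  — reduce
  I15: { [Y → ( , B .] }  — reduce
  I16: { [B → Y . n], [S → , Y . n] }  — shift
  I17: { [B → Y n .], [S → , Y n .] }  — 2 reduces

No state contains both a complete item and a shift item.

Answer: No shift-reduce conflicts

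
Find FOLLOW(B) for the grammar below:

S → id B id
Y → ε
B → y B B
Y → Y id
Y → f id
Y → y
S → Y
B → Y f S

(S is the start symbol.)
{ 'f', 'id', 'y' }

To compute FOLLOW(B), find every occurrence of B on a right-hand side N → α B β: add FIRST(β) \ {ε}, and if β is empty or nullable also add FOLLOW(N). Iterate to a fixed point.

In S → id B id: B is followed by id, add FIRST(id) \ {ε} = { 'id' }
In B → y B B: B is followed by B, add FIRST(B) \ {ε} = { 'f', 'id', 'y' }
In B → y B B: B is at the end; this adds FOLLOW(B) to itself — nothing new

Taking the union: FOLLOW(B) = { 'f', 'id', 'y' }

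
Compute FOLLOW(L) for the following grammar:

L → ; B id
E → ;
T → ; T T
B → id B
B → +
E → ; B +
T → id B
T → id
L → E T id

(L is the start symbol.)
To compute FOLLOW(L), find every occurrence of L on a right-hand side N → α L β: add FIRST(β) \ {ε}, and if β is empty or nullable also add FOLLOW(N). Iterate to a fixed point.

L is the start symbol, so $ ∈ FOLLOW(L).
L does not occur on any right-hand side.

Taking the union: FOLLOW(L) = { $ }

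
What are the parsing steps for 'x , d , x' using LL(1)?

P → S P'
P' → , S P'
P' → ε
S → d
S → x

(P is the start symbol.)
LL(1) parsing maintains a stack (initially the start symbol over $) and the input. At each step: if the stack top is a terminal, match it against the current input token; if it is a non-terminal N, replace it with the RHS of M[N, lookahead] (the unique production whose predict set contains the lookahead).

Stack is shown with the top on the left.

Stack     Input        Action
-----------------------------
P $       x , d , x $  output P → S P'
S P' $    x , d , x $  output S → x
x P' $    x , d , x $  match 'x'
P' $      , d , x $    output P' → , S P'
, S P' $  , d , x $    match ','
S P' $    d , x $      output S → d
d P' $    d , x $      match 'd'
P' $      , x $        output P' → , S P'
, S P' $  , x $        match ','
S P' $    x $          output S → x
x P' $    x $          match 'x'
P' $      $            output P' → ε
$         $            accept

The string is accepted.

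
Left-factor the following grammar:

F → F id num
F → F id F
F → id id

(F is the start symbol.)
Left-factoring transforms A → αβ₁ | αβ₂ into A → αA' and A' → β₁ | β₂
(α is the longest common prefix among the alternatives). Repeat until
no nonterminal has two alternatives with a common prefix.

Round 1: F has alternatives sharing prefix 'F id'. Introduce F': F → F id F'
  Add: F' → num
  Add: F' → F

No remaining common prefixes — done.

Resulting grammar:
F → F id F'
F' → num
F' → F
F → id id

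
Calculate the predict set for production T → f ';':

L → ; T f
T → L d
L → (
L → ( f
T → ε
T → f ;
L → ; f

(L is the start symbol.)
PREDICT(T → f ';') = (FIRST(RHS) \ {ε}) ∪ (FOLLOW(T) if ε ∈ FIRST(RHS), i.e. RHS ⇒* ε)
FIRST(f ';') = { 'f' }
ε ∉ FIRST(f ';'), so FOLLOW(T) is not added.
PREDICT(T → f ';') = { 'f' }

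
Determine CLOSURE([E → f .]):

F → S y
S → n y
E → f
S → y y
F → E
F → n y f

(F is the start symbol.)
To compute CLOSURE, for each item [A → α.Bβ] where B is a non-terminal, add [B → .γ] for all productions B → γ; repeat for the newly added items until nothing changes.

Start with: [E → f .]
The dot is at the end, so nothing is added.

CLOSURE = { [E → f .] }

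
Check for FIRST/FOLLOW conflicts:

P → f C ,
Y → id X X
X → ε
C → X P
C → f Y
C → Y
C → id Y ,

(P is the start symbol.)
No FIRST/FOLLOW conflicts.

A FIRST/FOLLOW conflict occurs when a non-terminal N has a nullable alternative N → β (β ⇒* ε) and another alternative N → α with FIRST(α) ∩ FOLLOW(N) ≠ ∅: on such a lookahead the parser cannot decide between expanding α and letting N vanish via β.

Nullable non-terminals: X.
X has a nullable alternative but only one production, so nothing to check.

C, P, Y have no nullable alternative, so no FIRST/FOLLOW check is needed there.

No FIRST/FOLLOW conflicts found.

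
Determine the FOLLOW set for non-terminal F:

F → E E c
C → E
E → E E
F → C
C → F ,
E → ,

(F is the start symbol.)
{ $, ',' }

To compute FOLLOW(F), find every occurrence of F on a right-hand side N → α F β: add FIRST(β) \ {ε}, and if β is empty or nullable also add FOLLOW(N). Iterate to a fixed point.

F is the start symbol, so $ ∈ FOLLOW(F).
In C → F ,: F is followed by ',', add FIRST(',') \ {ε} = { ',' }

Taking the union: FOLLOW(F) = { $, ',' }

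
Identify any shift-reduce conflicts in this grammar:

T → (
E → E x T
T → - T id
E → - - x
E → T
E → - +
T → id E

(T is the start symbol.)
Augment with T' → T and build the canonical LR(0) collection (I0 = CLOSURE({[T' → . T]}), then GOTO on every symbol after a dot until no new states appear). It has 15 states:
  I0: { [T → . (], [T → . - T id], [T → . id E], [T' → . T] }  — shift
  I1: { [T → ( .] }  — reduce
  I2: { [T → - . T id], [T → . (], [T → . - T id], [T → . id E] }  — shift
  I3: { [T' → T .] }  — accept
  I4: { [E → . - +], [E → . - - x], [E → . E x T], [E → . T], [T → . (], [T → . - T id], [T → . id E], [T → id . E] }  — shift
  I5: { [E → - . +], [E → - . - x], [T → - . T id], [T → . (], [T → . - T id], [T → . id E] }  — shift
  I6: { [E → E . x T], [T → id E .] }  — shift, reduce
  I7: { [E → T .] }  — reduce
  I8: { [E → E x . T], [T → . (], [T → . - T id], [T → . id E] }  — shift
  I9: { [E → E x T .] }  — reduce
  I10: { [E → - + .] }  — reduce
  I11: { [E → - - . x], [T → - . T id], [T → . (], [T → . - T id], [T → . id E] }  — shift
  I12: { [T → - T . id] }  — shift
  I13: { [T → - T id .] }  — reduce
  I14: { [E → - - x .] }  — reduce

I6 contains reduce item [T → id E .] and shift item [E → E . x T] — shift-reduce conflict.

Answer: Yes — I6: [T → id E .] vs [E → E . x T]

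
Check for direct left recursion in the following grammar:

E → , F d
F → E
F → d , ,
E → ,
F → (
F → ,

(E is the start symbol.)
Direct left recursion occurs when N → N α for some non-terminal N (the right-hand side begins with the left-hand side itself).

E → , F d: starts with ','
F → E: starts with E
F → d , ,: starts with d
E → ,: starts with ','
F → (: starts with '('
F → ,: starts with ','

No direct left recursion found.

Answer: No direct left recursion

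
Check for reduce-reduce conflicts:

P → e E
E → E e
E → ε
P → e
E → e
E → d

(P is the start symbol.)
Yes — I2: [E → .] vs [P → e .]

A reduce-reduce conflict occurs when an LR(0) state has two complete items [A → α .] and [B → β .] — both call for a reduction, and with no lookahead the parser cannot choose between them.

Augment with P' → P and build the canonical LR(0) collection (I0 = CLOSURE({[P' → . P]}), then GOTO on every symbol after a dot until no new states appear). It has 7 states:
  I0: { [P → . e E], [P → . e], [P' → . P] }  — shift
  I1: { [P' → P .] }  — accept
  I2: { [E → . E e], [E → . d], [E → . e], [E → .], [P → e . E], [P → e .] }  — shift, 2 reduces
  I3: { [E → E . e], [P → e E .] }  — shift, reduce
  I4: { [E → d .] }  — reduce
  I5: { [E → e .] }  — reduce
  I6: { [E → E e .] }  — reduce

I2 contains complete items [E → .], [P → e .] — reduce-reduce conflict.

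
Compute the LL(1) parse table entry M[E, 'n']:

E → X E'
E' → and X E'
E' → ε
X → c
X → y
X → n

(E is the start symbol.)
E → X E'

To find M[E, 'n'], we find productions for E where 'n' is in the predict set (PREDICT(N → α) = (FIRST(α) \ {ε}) ∪ (FOLLOW(N) if α ⇒* ε)).

Relevant sets:
  FIRST(X) = { 'c', 'n', 'y' }

E → X E': PREDICT = { 'c', 'n', 'y' }
  'n' is in predict set, so this production goes in M[E, 'n']

M[E, 'n'] = E → X E'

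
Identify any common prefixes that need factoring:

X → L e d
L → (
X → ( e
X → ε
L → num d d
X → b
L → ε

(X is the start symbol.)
No, left-factoring is not needed

Left-factoring is needed when two productions for the same non-terminal
share a common prefix on the right-hand side.

Productions for X:
  X → L e d
  X → ( e
  X → ε
  X → b
Productions for L:
  L → (
  L → num d d
  L → ε

No common prefixes found.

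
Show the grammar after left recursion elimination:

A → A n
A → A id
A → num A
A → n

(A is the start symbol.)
A is directly left-recursive. The standard transformation for
  A → A α₁ | ... | A α_m | β₁ | ... | β_n
is
  A  → β₁ A' | ... | β_n A'
  A' → α₁ A' | ... | α_m A' | ε

A → num A becomes A → num A A'
A → n becomes A → n A'
A → A n becomes A' → n A'
A → A id becomes A' → id A'
Add A' → ε

Resulting grammar:
A → num A A'
A → n A'
A' → n A'
A' → id A'
A' → ε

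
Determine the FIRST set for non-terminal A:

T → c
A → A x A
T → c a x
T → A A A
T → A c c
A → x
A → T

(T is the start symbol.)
{ 'c', 'x' }

FIRST sets of the other non-terminals involved (by the same procedure, iterated to a fixed point):
  FIRST(T) = { 'c', 'x' }

From A → A x A:
  - A is the symbol being defined: contributes nothing new
    A is not nullable, so stop
From A → x:
  - x is a terminal: add 'x' and stop
From A → T:
  - T is a non-terminal: add FIRST(T) \ {ε} = { 'c', 'x' }
    T is not nullable, so stop

Collecting: FIRST(A) = { 'c', 'x' }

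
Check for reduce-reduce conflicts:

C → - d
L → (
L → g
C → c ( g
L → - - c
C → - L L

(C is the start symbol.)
Augment with C' → C and build the canonical LR(0) collection (I0 = CLOSURE({[C' → . C]}), then GOTO on every symbol after a dot until no new states appear). It has 14 states:
  I0: { [C → . - L L], [C → . - d], [C → . c ( g], [C' → . C] }  — shift
  I1: { [C → - . L L], [C → - . d], [L → . (], [L → . - - c], [L → . g] }  — shift
  I2: { [C' → C .] }  — accept
  I3: { [C → c . ( g] }  — shift
  I4: { [C → c ( . g] }  — shift
  I5: { [C → c ( g .] }  — reduce
  I6: { [L → ( .] }  — reduce
  I7: { [L → - . - c] }  — shift
  I8: { [C → - L . L], [L → . (], [L → . - - c], [L → . g] }  — shift
  I9: { [C → - d .] }  — reduce
  I10: { [L → g .] }  — reduce
  I11: { [C → - L L .] }  — reduce
  I12: { [L → - - . c] }  — shift
  I13: { [L → - - c .] }  — reduce

No state contains more than one complete item.

Answer: No reduce-reduce conflicts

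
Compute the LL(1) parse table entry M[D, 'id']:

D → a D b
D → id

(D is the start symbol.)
D → id

To find M[D, 'id'], we find productions for D where 'id' is in the predict set (PREDICT(N → α) = (FIRST(α) \ {ε}) ∪ (FOLLOW(N) if α ⇒* ε)).

D → a D b: PREDICT = { 'a' }
D → id: PREDICT = { 'id' }
  'id' is in predict set, so this production goes in M[D, 'id']

M[D, 'id'] = D → id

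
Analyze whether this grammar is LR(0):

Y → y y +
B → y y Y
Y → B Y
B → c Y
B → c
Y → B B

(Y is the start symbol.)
A grammar is LR(0) if no state in the canonical LR(0) collection has:
  - both a shift item (dot before a terminal) and a complete item (shift-reduce conflict), or
  - two or more complete items (reduce-reduce conflict; the accept item [Y' → Y .] counts as a complete item here).

Augment with Y' → Y and build the canonical LR(0) collection (I0 = CLOSURE({[Y' → . Y]}), then GOTO on every symbol after a dot until no new states appear). It has 11 states:
  I0: { [B → . c Y], [B → . c], [B → . y y Y], [Y → . B B], [Y → . B Y], [Y → . y y +], [Y' → . Y] }  — shift
  I1: { [B → . c Y], [B → . c], [B → . y y Y], [Y → . B B], [Y → . B Y], [Y → . y y +], [Y → B . B], [Y → B . Y] }  — shift
  I2: { [Y' → Y .] }  — accept
  I3: { [B → . c Y], [B → . c], [B → . y y Y], [B → c . Y], [B → c .], [Y → . B B], [Y → . B Y], [Y → . y y +] }  — shift, reduce
  I4: { [B → y . y Y], [Y → y . y +] }  — shift
  I5: { [B → . c Y], [B → . c], [B → . y y Y], [B → y y . Y], [Y → . B B], [Y → . B Y], [Y → . y y +], [Y → y y . +] }  — shift
  I6: { [Y → y y + .] }  — reduce
  I7: { [B → y y Y .] }  — reduce
  I8: { [B → c Y .] }  — reduce
  I9: { [B → . c Y], [B → . c], [B → . y y Y], [Y → . B B], [Y → . B Y], [Y → . y y +], [Y → B . B], [Y → B . Y], [Y → B B .] }  — shift, reduce
  I10: { [Y → B Y .] }  — reduce

Conflict in state I3:
  Shift-reduce conflict between [B → c .] and [B → . c]
So the grammar is NOT LR(0).

Answer: No. Shift-reduce conflict between [B → c .] and [B → . c]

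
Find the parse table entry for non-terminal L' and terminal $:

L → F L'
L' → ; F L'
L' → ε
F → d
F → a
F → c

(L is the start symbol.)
To find M[L', $], we find productions for L' where $ is in the predict set (PREDICT(N → α) = (FIRST(α) \ {ε}) ∪ (FOLLOW(N) if α ⇒* ε)).

Relevant sets:
  FOLLOW(L') = { $ }

L' → ; F L': PREDICT = { ';' }
L' → ε: PREDICT = { $ }
  $ is in predict set, so this production goes in M[L', $]

M[L', $] = L' → ε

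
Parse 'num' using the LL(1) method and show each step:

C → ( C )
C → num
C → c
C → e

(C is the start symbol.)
LL(1) parsing maintains a stack (initially the start symbol over $) and the input. At each step: if the stack top is a terminal, match it against the current input token; if it is a non-terminal N, replace it with the RHS of M[N, lookahead] (the unique production whose predict set contains the lookahead).

Stack is shown with the top on the left.

Stack  Input  Action
--------------------
C $    num $  output C → num
num $  num $  match 'num'
$      $      accept

The string is accepted.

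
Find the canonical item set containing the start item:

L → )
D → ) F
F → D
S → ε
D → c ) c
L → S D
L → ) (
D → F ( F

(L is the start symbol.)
First, augment the grammar with L' → L
I₀ = CLOSURE({ [L' → . L] }):
  [L' → . L] has the dot before L: add [L → . )], [L → . S D], [L → . ) (]
  [L → . S D] has the dot before S: add [S → .]
No further items can be added.

I₀ = { [L → . ) (], [L → . )], [L → . S D], [L' → . L], [S → .] }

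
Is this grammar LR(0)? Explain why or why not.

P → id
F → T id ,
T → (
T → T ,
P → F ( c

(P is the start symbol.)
Yes, the grammar is LR(0)

A grammar is LR(0) if no state in the canonical LR(0) collection has:
  - both a shift item (dot before a terminal) and a complete item (shift-reduce conflict), or
  - two or more complete items (reduce-reduce conflict; the accept item [P' → P .] counts as a complete item here).

Augment with P' → P and build the canonical LR(0) collection (I0 = CLOSURE({[P' → . P]}), then GOTO on every symbol after a dot until no new states appear). It has 11 states:
  I0: { [F → . T id ,], [P → . F ( c], [P → . id], [P' → . P], [T → . (], [T → . T ,] }  — shift
  I1: { [T → ( .] }  — reduce
  I2: { [P → F . ( c] }  — shift
  I3: { [P' → P .] }  — accept
  I4: { [F → T . id ,], [T → T . ,] }  — shift
  I5: { [P → id .] }  — reduce
  I6: { [T → T , .] }  — reduce
  I7: { [F → T id . ,] }  — shift
  I8: { [F → T id , .] }  — reduce
  I9: { [P → F ( . c] }  — shift
  I10: { [P → F ( c .] }  — reduce

Every state is either a pure shift/goto state or contains exactly one complete item and nothing to shift — no conflicts. The grammar is LR(0).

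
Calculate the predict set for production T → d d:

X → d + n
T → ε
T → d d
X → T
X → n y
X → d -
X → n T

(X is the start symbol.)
{ 'd' }

PREDICT(T → d d) = (FIRST(RHS) \ {ε}) ∪ (FOLLOW(T) if ε ∈ FIRST(RHS), i.e. RHS ⇒* ε)
FIRST(d d) = { 'd' }
ε ∉ FIRST(d d), so FOLLOW(T) is not added.
PREDICT(T → d d) = { 'd' }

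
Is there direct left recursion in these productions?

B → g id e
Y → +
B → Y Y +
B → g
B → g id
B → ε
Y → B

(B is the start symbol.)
No direct left recursion

B → g id e: starts with g
Y → +: starts with '+'
B → Y Y +: starts with Y
B → g: starts with g
B → g id: starts with g
B → ε: starts with ε
Y → B: starts with B

No direct left recursion found.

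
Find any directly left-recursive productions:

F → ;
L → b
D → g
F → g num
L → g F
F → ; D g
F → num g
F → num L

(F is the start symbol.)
No direct left recursion

Direct left recursion occurs when N → N α for some non-terminal N (the right-hand side begins with the left-hand side itself).

F → ;: starts with ';'
L → b: starts with b
D → g: starts with g
F → g num: starts with g
L → g F: starts with g
F → ; D g: starts with ';'
F → num g: starts with num
F → num L: starts with num

No direct left recursion found.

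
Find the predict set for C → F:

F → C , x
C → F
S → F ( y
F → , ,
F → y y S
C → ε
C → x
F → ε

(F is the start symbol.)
{ ',', 'x', 'y' }

PREDICT(C → F) = (FIRST(RHS) \ {ε}) ∪ (FOLLOW(C) if ε ∈ FIRST(RHS), i.e. RHS ⇒* ε)
FIRST(F) = { ',', 'x', 'y', ε }
FIRST(F) = { ',', 'x', 'y', ε }
ε ∈ FIRST(F) (the right-hand side is nullable), so add FOLLOW(C) = { ',' }
PREDICT(C → F) = { ',', 'x', 'y' }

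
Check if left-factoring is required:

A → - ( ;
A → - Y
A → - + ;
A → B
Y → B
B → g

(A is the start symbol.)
Yes, A has productions with common prefix '-'

Left-factoring is needed when two productions for the same non-terminal
share a common prefix on the right-hand side.

Productions for A:
  A → - ( ;
  A → - Y
  A → - + ;
  A → B

Found common prefix '-' in productions for A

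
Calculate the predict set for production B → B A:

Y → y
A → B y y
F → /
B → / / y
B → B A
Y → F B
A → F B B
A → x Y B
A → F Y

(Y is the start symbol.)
PREDICT(B → B A) = (FIRST(RHS) \ {ε}) ∪ (FOLLOW(B) if ε ∈ FIRST(RHS), i.e. RHS ⇒* ε)
FIRST(B) = { '/' }
FIRST(B A) = { '/' }
ε ∉ FIRST(B A), so FOLLOW(B) is not added.
PREDICT(B → B A) = { '/' }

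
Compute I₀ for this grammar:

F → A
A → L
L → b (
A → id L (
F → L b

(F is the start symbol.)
{ [A → . L], [A → . id L (], [F → . A], [F → . L b], [F' → . F], [L → . b (] }

First, augment the grammar with F' → F
I₀ = CLOSURE({ [F' → . F] }):
  [F' → . F] has the dot before F: add [F → . A], [F → . L b]
  [F → . A] has the dot before A: add [A → . L], [A → . id L (]
  [F → . L b] has the dot before L: add [L → . b (]
No further items can be added.

I₀ = { [A → . L], [A → . id L (], [F → . A], [F → . L b], [F' → . F], [L → . b (] }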